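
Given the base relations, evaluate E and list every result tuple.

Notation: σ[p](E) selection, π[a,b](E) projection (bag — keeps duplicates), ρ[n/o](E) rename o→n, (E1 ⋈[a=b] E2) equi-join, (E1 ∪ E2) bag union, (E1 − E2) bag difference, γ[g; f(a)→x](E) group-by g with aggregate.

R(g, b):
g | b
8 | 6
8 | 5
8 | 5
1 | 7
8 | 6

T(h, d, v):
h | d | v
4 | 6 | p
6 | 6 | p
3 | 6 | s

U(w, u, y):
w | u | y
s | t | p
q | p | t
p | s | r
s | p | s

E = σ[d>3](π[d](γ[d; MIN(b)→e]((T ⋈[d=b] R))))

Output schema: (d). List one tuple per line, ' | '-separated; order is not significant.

Per-node cardinality:
  T → 3
  R → 5
  (T ⋈[d=b] R) → 6
  γ[d; MIN(b)→e]((T ⋈[d=b] R)) → 1
  π[d](γ[d; MIN(b)→e]((T ⋈[d=b] R))) → 1
  σ[d>3](π[d](γ[d; MIN(b)→e]((T ⋈[d=b] R)))) → 1

== RESULT ==
d
6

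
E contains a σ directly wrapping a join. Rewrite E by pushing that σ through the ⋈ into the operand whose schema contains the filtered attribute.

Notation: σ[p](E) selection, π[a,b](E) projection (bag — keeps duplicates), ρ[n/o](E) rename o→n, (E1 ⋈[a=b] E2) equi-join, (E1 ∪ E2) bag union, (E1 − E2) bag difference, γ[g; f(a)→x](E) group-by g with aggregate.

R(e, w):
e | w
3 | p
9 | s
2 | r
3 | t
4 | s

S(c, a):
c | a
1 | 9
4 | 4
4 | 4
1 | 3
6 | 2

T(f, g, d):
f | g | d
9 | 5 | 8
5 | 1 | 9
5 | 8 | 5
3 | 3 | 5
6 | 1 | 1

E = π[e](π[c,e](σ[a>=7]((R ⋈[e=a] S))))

σ filters on a, owned by the right side.
E' = π[e](π[c,e]((R ⋈[e=a] σ[a>=7](S))))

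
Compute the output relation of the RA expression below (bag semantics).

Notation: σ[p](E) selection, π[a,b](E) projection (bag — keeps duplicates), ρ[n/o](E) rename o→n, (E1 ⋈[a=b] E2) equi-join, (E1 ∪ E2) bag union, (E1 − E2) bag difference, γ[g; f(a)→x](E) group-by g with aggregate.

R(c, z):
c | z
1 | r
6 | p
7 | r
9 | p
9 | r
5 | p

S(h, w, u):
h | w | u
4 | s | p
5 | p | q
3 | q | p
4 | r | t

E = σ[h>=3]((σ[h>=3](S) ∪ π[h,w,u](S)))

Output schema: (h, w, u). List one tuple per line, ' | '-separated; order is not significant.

Subexpression sizes:
  S → 4
  σ[h>=3](S) → 4
  S → 4
  π[h,w,u](S) → 4
  (σ[h>=3](S) ∪ π[h,w,u](S)) → 8
  σ[h>=3]((σ[h>=3](S) ∪ π[h,w,u](S))) → 8

== RESULT ==
h | w | u
3 | q | p
3 | q | p
4 | r | t
4 | r | t
4 | s | p
4 | s | p
5 | p | q
5 | p | q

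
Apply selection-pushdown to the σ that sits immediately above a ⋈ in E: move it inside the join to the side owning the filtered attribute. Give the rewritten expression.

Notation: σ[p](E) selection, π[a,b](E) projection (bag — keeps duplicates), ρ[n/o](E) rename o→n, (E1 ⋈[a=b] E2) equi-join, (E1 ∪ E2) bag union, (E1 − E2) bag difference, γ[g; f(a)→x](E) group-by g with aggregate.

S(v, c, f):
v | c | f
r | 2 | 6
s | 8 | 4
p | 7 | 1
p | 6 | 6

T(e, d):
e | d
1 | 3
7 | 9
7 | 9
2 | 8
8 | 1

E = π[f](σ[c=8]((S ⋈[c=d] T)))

σ filters on c, owned by the left side.
E' = π[f]((σ[c=8](S) ⋈[c=d] T))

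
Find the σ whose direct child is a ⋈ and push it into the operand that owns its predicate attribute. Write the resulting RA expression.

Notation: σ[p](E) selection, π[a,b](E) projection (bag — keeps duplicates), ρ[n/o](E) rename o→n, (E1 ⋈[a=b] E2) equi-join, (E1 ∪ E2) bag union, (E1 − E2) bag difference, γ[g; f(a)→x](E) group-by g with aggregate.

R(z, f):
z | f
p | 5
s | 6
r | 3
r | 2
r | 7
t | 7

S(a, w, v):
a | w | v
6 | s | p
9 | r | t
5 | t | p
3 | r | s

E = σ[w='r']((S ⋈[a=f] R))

σ filters on w, owned by the left side.
E' = (σ[w='r'](S) ⋈[a=f] R)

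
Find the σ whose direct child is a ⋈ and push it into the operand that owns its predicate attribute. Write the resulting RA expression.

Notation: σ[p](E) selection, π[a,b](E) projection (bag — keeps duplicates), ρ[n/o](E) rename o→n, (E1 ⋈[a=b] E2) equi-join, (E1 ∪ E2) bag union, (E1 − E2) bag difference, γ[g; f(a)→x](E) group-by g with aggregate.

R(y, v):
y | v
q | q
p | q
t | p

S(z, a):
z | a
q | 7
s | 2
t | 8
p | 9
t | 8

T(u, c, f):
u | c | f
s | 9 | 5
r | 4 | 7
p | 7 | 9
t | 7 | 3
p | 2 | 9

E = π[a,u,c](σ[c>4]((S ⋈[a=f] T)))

σ filters on c, owned by the right side.
E' = π[a,u,c]((S ⋈[a=f] σ[c>4](T)))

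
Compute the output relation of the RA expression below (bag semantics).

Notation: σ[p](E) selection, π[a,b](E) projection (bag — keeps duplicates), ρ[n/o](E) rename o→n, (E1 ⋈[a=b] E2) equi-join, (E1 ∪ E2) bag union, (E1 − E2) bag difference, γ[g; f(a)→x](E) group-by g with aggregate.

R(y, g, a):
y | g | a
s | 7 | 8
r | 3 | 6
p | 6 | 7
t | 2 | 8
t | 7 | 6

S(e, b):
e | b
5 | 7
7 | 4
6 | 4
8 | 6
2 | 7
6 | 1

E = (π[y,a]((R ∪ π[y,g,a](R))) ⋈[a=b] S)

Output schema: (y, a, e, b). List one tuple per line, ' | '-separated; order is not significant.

Stepwise |·|:
  R → 5
  R → 5
  π[y,g,a](R) → 5
  (R ∪ π[y,g,a](R)) → 10
  π[y,a]((R ∪ π[y,g,a](R))) → 10
  S → 6
  (π[y,a]((R ∪ π[y,g,a](R))) ⋈[a=b] S) → 8

== RESULT ==
y | a | e | b
p | 7 | 2 | 7
p | 7 | 2 | 7
p | 7 | 5 | 7
p | 7 | 5 | 7
r | 6 | 8 | 6
r | 6 | 8 | 6
t | 6 | 8 | 6
t | 6 | 8 | 6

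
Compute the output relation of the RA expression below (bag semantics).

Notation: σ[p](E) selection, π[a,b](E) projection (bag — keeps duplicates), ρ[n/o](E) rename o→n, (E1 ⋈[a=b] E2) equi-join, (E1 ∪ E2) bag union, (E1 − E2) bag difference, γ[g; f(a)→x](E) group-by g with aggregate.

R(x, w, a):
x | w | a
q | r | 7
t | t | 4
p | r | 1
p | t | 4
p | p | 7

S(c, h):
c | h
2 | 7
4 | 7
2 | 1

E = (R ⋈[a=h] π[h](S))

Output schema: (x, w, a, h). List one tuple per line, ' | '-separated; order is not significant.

Row counts bottom-up:
  R → 5
  S → 3
  π[h](S) → 3
  (R ⋈[a=h] π[h](S)) → 5

== RESULT ==
x | w | a | h
p | p | 7 | 7
p | p | 7 | 7
p | r | 1 | 1
q | r | 7 | 7
q | r | 7 | 7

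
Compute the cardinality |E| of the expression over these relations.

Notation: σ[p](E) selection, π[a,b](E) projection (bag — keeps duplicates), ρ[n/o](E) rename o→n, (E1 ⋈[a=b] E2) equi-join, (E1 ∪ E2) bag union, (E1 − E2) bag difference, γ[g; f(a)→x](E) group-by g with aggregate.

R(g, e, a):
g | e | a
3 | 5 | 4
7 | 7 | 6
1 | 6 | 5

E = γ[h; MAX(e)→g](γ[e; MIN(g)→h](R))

Stepwise |·|:
  R → 3
  γ[e; MIN(g)→h](R) → 3
  γ[h; MAX(e)→g](γ[e; MIN(g)→h](R)) → 3

|E| = 3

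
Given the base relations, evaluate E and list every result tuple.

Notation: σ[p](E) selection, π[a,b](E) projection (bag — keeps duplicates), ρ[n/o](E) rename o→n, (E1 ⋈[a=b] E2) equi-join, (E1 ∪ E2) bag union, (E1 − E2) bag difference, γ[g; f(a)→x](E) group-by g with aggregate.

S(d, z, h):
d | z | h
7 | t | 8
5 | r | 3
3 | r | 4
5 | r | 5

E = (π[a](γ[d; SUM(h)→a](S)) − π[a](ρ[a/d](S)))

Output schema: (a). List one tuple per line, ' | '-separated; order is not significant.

Per-node cardinality:
  S → 4
  γ[d; SUM(h)→a](S) → 3
  π[a](γ[d; SUM(h)→a](S)) → 3
  S → 4
  ρ[a/d](S) → 4
  π[a](ρ[a/d](S)) → 4
  (π[a](γ[d; SUM(h)→a](S)) − π[a](ρ[a/d](S))) → 3

== RESULT ==
a
4
8
8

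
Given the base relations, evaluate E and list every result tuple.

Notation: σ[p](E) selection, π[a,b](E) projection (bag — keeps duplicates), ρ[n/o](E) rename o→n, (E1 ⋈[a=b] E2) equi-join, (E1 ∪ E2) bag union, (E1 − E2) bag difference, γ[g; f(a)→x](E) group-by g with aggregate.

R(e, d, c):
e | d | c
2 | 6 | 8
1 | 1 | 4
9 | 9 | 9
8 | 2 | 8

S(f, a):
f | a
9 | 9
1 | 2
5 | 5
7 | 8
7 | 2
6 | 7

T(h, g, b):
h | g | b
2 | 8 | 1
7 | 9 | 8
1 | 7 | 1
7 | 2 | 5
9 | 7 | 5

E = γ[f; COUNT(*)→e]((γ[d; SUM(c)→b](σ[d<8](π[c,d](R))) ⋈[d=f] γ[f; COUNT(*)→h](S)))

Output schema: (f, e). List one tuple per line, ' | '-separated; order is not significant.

Row counts bottom-up:
  R → 4
  π[c,d](R) → 4
  σ[d<8](π[c,d](R)) → 3
  γ[d; SUM(c)→b](σ[d<8](π[c,d](R))) → 3
  S → 6
  γ[f; COUNT(*)→h](S) → 5
  (γ[d; SUM(c)→b](σ[d<8](π[c,d](R))) ⋈[d=f] γ[f; COUNT(*)→h](S)) → 2
  γ[f; COUNT(*)→e]((γ[d; SUM(c)→b](σ[d<8](π[c,d](R))) ⋈[d=f] γ[f; COUNT(*)→h](S))) → 2

== RESULT ==
f | e
1 | 1
6 | 1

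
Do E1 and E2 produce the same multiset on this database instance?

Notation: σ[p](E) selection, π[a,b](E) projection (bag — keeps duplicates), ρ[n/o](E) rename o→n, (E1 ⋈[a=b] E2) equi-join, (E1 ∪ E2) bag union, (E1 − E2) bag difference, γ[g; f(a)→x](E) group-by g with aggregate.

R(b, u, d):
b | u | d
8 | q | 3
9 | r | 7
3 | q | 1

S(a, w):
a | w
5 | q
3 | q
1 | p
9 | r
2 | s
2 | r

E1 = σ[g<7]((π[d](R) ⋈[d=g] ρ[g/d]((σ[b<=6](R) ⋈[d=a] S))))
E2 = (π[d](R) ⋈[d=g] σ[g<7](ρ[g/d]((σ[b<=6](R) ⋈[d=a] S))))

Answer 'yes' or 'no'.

E1 subexpression sizes:
  R → 3
  π[d](R) → 3
  R → 3
  σ[b<=6](R) → 1
  S → 6
  (σ[b<=6](R) ⋈[d=a] S) → 1
  ρ[g/d]((σ[b<=6](R) ⋈[d=a] S)) → 1
  (π[d](R) ⋈[d=g] ρ[g/d]((σ[b<=6](R) ⋈[d=a] S))) → 1
  σ[g<7]((π[d](R) ⋈[d=g] ρ[g/d]((σ[b<=6](R) ⋈[d=a] S)))) → 1
E2 subexpression sizes:
  R → 3
  π[d](R) → 3
  R → 3
  σ[b<=6](R) → 1
  S → 6
  (σ[b<=6](R) ⋈[d=a] S) → 1
  ρ[g/d]((σ[b<=6](R) ⋈[d=a] S)) → 1
  σ[g<7](ρ[g/d]((σ[b<=6](R) ⋈[d=a] S))) → 1
  (π[d](R) ⋈[d=g] σ[g<7](ρ[g/d]((σ[b<=6](R) ⋈[d=a] S)))) → 1

E1 and E2 produce the same multiset:
d | b | u | g | a | w
1 | 3 | q | 1 | 1 | p

yes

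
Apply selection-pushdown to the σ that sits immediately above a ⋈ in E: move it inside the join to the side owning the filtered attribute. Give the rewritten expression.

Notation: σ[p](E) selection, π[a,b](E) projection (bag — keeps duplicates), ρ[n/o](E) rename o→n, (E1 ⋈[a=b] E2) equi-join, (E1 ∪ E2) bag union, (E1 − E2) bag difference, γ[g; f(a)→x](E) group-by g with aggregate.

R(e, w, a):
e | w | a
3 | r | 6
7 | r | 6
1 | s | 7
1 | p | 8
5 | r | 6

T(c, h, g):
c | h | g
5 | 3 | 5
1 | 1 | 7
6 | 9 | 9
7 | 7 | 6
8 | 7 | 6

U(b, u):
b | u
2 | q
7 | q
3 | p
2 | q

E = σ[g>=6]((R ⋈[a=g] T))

σ filters on g, owned by the right side.
E' = (R ⋈[a=g] σ[g>=6](T))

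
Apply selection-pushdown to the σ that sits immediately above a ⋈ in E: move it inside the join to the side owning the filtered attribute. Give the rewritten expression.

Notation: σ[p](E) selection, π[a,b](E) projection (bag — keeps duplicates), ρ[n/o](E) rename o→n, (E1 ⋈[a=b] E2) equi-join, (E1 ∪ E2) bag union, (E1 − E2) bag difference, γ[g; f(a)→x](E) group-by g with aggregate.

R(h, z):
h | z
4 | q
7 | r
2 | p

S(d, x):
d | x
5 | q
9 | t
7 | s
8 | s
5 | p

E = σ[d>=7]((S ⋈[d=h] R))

σ filters on d, owned by the left side.
E' = (σ[d>=7](S) ⋈[d=h] R)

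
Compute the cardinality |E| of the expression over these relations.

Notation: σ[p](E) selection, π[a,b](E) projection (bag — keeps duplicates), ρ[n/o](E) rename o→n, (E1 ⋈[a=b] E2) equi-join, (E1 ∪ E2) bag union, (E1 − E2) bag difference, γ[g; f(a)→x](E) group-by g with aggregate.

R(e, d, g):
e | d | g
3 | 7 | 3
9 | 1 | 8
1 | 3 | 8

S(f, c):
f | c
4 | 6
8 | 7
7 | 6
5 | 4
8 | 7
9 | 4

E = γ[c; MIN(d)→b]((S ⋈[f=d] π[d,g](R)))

Stepwise |·|:
  S → 6
  R → 3
  π[d,g](R) → 3
  (S ⋈[f=d] π[d,g](R)) → 1
  γ[c; MIN(d)→b]((S ⋈[f=d] π[d,g](R))) → 1

|E| = 1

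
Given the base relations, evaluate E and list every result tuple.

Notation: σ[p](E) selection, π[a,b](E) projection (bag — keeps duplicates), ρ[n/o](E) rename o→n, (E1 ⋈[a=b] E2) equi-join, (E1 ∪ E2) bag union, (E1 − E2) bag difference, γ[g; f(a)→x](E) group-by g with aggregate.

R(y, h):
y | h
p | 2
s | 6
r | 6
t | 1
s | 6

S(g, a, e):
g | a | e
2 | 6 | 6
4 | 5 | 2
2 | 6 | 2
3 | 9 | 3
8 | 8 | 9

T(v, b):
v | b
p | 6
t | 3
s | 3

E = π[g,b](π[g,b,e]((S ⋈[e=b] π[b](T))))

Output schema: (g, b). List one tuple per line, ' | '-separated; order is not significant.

Subexpression sizes:
  S → 5
  T → 3
  π[b](T) → 3
  (S ⋈[e=b] π[b](T)) → 3
  π[g,b,e]((S ⋈[e=b] π[b](T))) → 3
  π[g,b](π[g,b,e]((S ⋈[e=b] π[b](T)))) → 3

== RESULT ==
g | b
2 | 6
3 | 3
3 | 3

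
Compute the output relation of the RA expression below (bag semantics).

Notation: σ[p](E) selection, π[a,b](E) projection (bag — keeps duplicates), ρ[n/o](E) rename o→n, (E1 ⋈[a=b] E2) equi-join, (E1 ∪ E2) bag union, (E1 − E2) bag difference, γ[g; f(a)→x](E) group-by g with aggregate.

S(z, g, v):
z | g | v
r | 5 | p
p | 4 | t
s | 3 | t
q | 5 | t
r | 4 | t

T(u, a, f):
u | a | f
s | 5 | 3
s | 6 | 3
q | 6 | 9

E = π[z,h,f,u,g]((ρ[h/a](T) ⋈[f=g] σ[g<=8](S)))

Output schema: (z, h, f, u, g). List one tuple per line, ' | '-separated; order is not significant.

Row counts bottom-up:
  T → 3
  ρ[h/a](T) → 3
  S → 5
  σ[g<=8](S) → 5
  (ρ[h/a](T) ⋈[f=g] σ[g<=8](S)) → 2
  π[z,h,f,u,g]((ρ[h/a](T) ⋈[f=g] σ[g<=8](S))) → 2

== RESULT ==
z | h | f | u | g
s | 5 | 3 | s | 3
s | 6 | 3 | s | 3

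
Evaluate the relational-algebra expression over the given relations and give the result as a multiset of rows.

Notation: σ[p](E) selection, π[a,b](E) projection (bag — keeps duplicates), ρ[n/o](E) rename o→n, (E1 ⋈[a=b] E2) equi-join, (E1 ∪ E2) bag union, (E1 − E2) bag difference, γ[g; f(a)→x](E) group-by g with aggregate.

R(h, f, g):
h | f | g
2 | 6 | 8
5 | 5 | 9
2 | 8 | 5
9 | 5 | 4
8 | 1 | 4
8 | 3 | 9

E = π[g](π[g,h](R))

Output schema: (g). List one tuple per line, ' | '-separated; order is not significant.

Stepwise |·|:
  R → 6
  π[g,h](R) → 6
  π[g](π[g,h](R)) → 6

== RESULT ==
g
4
4
5
8
9
9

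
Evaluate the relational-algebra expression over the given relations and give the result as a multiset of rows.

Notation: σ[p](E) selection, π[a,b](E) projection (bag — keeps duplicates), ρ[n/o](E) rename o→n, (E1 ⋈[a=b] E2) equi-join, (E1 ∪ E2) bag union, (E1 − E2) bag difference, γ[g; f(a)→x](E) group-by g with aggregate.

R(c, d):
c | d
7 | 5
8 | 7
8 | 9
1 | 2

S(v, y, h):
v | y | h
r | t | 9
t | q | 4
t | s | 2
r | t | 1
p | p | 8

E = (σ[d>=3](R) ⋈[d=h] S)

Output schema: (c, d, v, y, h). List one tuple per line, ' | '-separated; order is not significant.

Stepwise |·|:
  R → 4
  σ[d>=3](R) → 3
  S → 5
  (σ[d>=3](R) ⋈[d=h] S) → 1

== RESULT ==
c | d | v | y | h
8 | 9 | r | t | 9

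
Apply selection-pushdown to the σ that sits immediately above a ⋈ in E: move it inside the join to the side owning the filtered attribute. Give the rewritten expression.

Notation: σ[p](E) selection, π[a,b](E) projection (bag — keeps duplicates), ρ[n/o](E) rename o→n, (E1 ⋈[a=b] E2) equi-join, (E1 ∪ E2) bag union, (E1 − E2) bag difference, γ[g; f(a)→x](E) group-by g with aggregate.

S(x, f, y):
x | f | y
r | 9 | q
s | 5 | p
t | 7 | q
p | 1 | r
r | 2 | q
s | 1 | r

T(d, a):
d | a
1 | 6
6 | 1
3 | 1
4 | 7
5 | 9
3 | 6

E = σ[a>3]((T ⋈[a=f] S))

σ filters on a, owned by the left side.
E' = (σ[a>3](T) ⋈[a=f] S)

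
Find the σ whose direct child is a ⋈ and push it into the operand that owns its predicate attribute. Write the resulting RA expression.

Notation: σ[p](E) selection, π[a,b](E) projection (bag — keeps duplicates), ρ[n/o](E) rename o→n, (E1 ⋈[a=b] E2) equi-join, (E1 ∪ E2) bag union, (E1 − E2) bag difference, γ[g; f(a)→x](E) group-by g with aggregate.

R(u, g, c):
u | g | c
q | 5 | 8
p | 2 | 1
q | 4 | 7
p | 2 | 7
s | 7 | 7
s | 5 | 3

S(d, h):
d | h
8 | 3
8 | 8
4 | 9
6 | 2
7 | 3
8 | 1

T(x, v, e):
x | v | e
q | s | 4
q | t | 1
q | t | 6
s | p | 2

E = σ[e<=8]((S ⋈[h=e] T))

σ filters on e, owned by the right side.
E' = (S ⋈[h=e] σ[e<=8](T))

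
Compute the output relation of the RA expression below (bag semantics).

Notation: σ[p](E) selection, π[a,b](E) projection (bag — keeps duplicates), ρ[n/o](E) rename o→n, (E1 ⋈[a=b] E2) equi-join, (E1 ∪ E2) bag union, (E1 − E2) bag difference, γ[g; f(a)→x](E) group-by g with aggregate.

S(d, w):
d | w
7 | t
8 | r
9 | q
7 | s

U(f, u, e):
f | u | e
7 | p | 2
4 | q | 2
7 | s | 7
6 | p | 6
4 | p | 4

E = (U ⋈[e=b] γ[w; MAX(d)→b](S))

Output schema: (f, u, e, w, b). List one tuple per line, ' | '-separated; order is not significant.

Per-node cardinality:
  U → 5
  S → 4
  γ[w; MAX(d)→b](S) → 4
  (U ⋈[e=b] γ[w; MAX(d)→b](S)) → 2

== RESULT ==
f | u | e | w | b
7 | s | 7 | s | 7
7 | s | 7 | t | 7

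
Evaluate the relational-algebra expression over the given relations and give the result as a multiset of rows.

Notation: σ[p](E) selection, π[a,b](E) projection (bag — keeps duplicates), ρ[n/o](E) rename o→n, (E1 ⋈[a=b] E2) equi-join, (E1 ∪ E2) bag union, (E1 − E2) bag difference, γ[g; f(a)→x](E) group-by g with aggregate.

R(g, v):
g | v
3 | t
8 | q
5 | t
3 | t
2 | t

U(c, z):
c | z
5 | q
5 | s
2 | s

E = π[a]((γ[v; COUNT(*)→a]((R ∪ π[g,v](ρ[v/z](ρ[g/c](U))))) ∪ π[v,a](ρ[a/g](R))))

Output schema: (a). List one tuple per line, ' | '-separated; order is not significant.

Stepwise |·|:
  R → 5
  U → 3
  ρ[g/c](U) → 3
  ρ[v/z](ρ[g/c](U)) → 3
  π[g,v](ρ[v/z](ρ[g/c](U))) → 3
  (R ∪ π[g,v](ρ[v/z](ρ[g/c](U)))) → 8
  γ[v; COUNT(*)→a]((R ∪ π[g,v](ρ[v/z](ρ[g/c](U))))) → 3
  R → 5
  ρ[a/g](R) → 5
  π[v,a](ρ[a/g](R)) → 5
  (γ[v; COUNT(*)→a]((R ∪ π[g,v](ρ[v/z](ρ[g/c](U))))) ∪ π[v,a](ρ[a/g](R))) → 8
  π[a]((γ[v; COUNT(*)→a]((R ∪ π[g,v](ρ[v/z](ρ[g/c](U))))) ∪ π[v,a](ρ[a/g](R)))) → 8

== RESULT ==
a
2
2
2
3
3
4
5
8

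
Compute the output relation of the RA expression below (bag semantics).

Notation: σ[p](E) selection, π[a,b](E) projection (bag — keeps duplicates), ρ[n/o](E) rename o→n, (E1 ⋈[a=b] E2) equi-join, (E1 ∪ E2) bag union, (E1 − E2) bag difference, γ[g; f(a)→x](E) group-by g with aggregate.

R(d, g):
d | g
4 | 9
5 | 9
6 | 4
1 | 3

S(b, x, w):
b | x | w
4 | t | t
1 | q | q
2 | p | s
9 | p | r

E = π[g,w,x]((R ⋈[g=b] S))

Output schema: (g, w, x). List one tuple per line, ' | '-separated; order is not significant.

Row counts bottom-up:
  R → 4
  S → 4
  (R ⋈[g=b] S) → 3
  π[g,w,x]((R ⋈[g=b] S)) → 3

== RESULT ==
g | w | x
4 | t | t
9 | r | p
9 | r | p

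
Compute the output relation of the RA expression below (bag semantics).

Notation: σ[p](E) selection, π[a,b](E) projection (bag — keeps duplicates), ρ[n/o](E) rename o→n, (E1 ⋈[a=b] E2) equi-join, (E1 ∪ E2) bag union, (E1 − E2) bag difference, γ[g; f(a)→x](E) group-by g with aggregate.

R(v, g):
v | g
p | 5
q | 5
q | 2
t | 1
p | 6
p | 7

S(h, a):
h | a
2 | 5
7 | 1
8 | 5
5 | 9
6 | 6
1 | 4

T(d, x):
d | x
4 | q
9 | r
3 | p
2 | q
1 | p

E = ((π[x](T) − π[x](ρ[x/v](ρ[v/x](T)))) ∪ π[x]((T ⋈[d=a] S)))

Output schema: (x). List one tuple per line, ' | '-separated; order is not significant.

Row counts bottom-up:
  T → 5
  π[x](T) → 5
  T → 5
  ρ[v/x](T) → 5
  ρ[x/v](ρ[v/x](T)) → 5
  π[x](ρ[x/v](ρ[v/x](T))) → 5
  (π[x](T) − π[x](ρ[x/v](ρ[v/x](T)))) → 0
  T → 5
  S → 6
  (T ⋈[d=a] S) → 3
  π[x]((T ⋈[d=a] S)) → 3
  ((π[x](T) − π[x](ρ[x/v](ρ[v/x](T)))) ∪ π[x]((T ⋈[d=a] S))) → 3

== RESULT ==
x
p
q
r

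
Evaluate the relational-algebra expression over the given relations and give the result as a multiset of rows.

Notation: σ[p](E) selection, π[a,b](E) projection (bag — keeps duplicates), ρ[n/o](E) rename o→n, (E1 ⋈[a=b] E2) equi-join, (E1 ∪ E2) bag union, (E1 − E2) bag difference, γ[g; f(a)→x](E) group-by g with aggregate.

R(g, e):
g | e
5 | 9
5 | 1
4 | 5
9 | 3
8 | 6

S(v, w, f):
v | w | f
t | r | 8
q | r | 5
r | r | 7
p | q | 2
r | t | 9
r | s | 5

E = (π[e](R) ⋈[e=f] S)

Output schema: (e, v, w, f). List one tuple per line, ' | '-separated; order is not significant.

Subexpression sizes:
  R → 5
  π[e](R) → 5
  S → 6
  (π[e](R) ⋈[e=f] S) → 3

== RESULT ==
e | v | w | f
5 | q | r | 5
5 | r | s | 5
9 | r | t | 9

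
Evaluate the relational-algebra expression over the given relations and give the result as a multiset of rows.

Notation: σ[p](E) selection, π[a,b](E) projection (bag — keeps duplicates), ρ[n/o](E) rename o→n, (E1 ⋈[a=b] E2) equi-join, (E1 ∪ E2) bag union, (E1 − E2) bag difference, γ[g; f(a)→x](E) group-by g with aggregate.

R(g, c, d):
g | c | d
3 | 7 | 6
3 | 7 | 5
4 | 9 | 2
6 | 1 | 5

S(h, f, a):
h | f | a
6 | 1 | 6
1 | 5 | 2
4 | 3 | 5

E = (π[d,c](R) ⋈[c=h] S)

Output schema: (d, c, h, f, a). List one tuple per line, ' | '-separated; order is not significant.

Row counts bottom-up:
  R → 4
  π[d,c](R) → 4
  S → 3
  (π[d,c](R) ⋈[c=h] S) → 1

== RESULT ==
d | c | h | f | a
5 | 1 | 1 | 5 | 2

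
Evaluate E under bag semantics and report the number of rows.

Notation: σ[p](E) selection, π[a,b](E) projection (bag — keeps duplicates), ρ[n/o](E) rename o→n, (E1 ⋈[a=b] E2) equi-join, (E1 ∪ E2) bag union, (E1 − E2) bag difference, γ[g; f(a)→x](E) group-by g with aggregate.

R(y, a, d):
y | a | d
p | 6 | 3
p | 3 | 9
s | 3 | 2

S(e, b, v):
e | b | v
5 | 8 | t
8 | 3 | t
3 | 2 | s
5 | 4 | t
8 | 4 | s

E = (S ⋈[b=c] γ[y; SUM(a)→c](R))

Row counts bottom-up:
  S → 5
  R → 3
  γ[y; SUM(a)→c](R) → 2
  (S ⋈[b=c] γ[y; SUM(a)→c](R)) → 1

|E| = 1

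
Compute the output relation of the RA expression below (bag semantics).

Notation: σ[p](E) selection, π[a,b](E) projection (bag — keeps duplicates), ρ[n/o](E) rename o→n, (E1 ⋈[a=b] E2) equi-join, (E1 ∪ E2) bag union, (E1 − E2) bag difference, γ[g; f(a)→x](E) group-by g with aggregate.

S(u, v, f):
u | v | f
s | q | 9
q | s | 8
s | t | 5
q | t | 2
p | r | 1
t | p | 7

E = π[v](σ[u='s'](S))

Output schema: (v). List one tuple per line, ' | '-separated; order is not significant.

Per-node cardinality:
  S → 6
  σ[u='s'](S) → 2
  π[v](σ[u='s'](S)) → 2

== RESULT ==
v
q
t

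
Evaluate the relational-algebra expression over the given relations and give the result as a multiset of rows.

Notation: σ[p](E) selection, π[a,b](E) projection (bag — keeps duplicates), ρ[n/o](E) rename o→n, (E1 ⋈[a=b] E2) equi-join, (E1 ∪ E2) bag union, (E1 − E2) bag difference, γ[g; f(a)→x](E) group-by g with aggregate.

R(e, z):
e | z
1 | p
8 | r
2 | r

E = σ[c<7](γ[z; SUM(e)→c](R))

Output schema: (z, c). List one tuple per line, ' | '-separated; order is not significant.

Stepwise |·|:
  R → 3
  γ[z; SUM(e)→c](R) → 2
  σ[c<7](γ[z; SUM(e)→c](R)) → 1

== RESULT ==
z | c
p | 1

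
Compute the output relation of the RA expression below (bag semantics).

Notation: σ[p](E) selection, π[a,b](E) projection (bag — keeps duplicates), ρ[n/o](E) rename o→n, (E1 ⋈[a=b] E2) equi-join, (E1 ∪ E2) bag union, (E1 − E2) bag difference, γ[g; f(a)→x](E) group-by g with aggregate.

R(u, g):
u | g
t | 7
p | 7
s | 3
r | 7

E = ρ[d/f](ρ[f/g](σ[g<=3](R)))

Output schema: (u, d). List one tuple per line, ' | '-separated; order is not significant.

Stepwise |·|:
  R → 4
  σ[g<=3](R) → 1
  ρ[f/g](σ[g<=3](R)) → 1
  ρ[d/f](ρ[f/g](σ[g<=3](R))) → 1

== RESULT ==
u | d
s | 3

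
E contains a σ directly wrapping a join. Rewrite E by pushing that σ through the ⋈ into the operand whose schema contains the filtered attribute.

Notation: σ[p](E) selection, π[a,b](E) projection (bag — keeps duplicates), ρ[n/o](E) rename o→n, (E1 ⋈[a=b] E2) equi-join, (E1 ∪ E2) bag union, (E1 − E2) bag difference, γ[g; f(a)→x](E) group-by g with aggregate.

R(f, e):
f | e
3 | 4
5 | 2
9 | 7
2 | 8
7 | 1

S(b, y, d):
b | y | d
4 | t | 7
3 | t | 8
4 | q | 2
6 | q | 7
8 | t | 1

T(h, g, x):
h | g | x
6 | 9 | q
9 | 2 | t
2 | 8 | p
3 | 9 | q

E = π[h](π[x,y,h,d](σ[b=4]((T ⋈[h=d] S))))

σ filters on b, owned by the right side.
E' = π[h](π[x,y,h,d]((T ⋈[h=d] σ[b=4](S))))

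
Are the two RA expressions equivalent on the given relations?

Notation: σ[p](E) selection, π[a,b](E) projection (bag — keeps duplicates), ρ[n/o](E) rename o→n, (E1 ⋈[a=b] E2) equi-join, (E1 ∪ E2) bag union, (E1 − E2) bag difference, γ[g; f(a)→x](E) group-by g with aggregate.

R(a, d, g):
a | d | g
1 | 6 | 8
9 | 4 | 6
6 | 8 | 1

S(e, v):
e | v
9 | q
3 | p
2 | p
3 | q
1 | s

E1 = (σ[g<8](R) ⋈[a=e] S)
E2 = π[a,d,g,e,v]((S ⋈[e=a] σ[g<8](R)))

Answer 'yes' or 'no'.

E1 row counts bottom-up:
  R → 3
  σ[g<8](R) → 2
  S → 5
  (σ[g<8](R) ⋈[a=e] S) → 1
E2 row counts bottom-up:
  S → 5
  R → 3
  σ[g<8](R) → 2
  (S ⋈[e=a] σ[g<8](R)) → 1
  π[a,d,g,e,v]((S ⋈[e=a] σ[g<8](R))) → 1

E1 and E2 produce the same multiset:
a | d | g | e | v
9 | 4 | 6 | 9 | q

yes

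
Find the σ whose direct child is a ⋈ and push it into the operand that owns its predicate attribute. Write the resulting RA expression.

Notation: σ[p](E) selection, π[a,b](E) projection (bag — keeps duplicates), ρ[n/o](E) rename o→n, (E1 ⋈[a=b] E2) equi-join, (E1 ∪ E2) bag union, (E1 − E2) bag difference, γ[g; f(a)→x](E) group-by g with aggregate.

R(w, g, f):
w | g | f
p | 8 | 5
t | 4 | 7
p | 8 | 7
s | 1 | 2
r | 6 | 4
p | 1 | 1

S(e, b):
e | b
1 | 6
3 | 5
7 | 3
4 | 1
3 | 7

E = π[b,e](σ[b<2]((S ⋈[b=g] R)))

σ filters on b, owned by the left side.
E' = π[b,e]((σ[b<2](S) ⋈[b=g] R))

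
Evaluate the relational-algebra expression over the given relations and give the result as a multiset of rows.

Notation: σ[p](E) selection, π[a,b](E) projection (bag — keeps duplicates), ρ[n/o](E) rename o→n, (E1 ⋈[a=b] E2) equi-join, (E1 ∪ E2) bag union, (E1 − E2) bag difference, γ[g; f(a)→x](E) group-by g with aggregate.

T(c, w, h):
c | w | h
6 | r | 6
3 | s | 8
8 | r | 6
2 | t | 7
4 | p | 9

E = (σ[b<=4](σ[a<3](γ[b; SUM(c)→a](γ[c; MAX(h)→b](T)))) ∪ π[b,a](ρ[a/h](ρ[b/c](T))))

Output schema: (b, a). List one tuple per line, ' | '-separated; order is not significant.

Subexpression sizes:
  T → 5
  γ[c; MAX(h)→b](T) → 5
  γ[b; SUM(c)→a](γ[c; MAX(h)→b](T)) → 4
  σ[a<3](γ[b; SUM(c)→a](γ[c; MAX(h)→b](T))) → 1
  σ[b<=4](σ[a<3](γ[b; SUM(c)→a](γ[c; MAX(h)→b](T)))) → 0
  T → 5
  ρ[b/c](T) → 5
  ρ[a/h](ρ[b/c](T)) → 5
  π[b,a](ρ[a/h](ρ[b/c](T))) → 5
  (σ[b<=4](σ[a<3](γ[b; SUM(c)→a](γ[c; MAX(h)→b](T)))) ∪ π[b,a](ρ[a/h](ρ[b/c](T)))) → 5

== RESULT ==
b | a
2 | 7
3 | 8
4 | 9
6 | 6
8 | 6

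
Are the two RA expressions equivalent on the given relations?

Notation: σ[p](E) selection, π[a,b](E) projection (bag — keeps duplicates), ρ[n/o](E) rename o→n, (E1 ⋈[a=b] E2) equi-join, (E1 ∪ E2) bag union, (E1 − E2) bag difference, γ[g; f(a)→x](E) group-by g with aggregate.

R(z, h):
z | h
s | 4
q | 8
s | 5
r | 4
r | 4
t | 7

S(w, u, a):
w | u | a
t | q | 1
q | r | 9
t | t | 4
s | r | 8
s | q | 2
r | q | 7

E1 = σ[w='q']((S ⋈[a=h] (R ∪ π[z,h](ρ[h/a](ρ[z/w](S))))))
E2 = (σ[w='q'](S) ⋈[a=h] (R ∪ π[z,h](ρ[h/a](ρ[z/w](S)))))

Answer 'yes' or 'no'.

E1 subexpression sizes:
  S → 6
  R → 6
  S → 6
  ρ[z/w](S) → 6
  ρ[h/a](ρ[z/w](S)) → 6
  π[z,h](ρ[h/a](ρ[z/w](S))) → 6
  (R ∪ π[z,h](ρ[h/a](ρ[z/w](S)))) → 12
  (S ⋈[a=h] (R ∪ π[z,h](ρ[h/a](ρ[z/w](S))))) → 11
  σ[w='q']((S ⋈[a=h] (R ∪ π[z,h](ρ[h/a](ρ[z/w](S)))))) → 1
E2 subexpression sizes:
  S → 6
  σ[w='q'](S) → 1
  R → 6
  S → 6
  ρ[z/w](S) → 6
  ρ[h/a](ρ[z/w](S)) → 6
  π[z,h](ρ[h/a](ρ[z/w](S))) → 6
  (R ∪ π[z,h](ρ[h/a](ρ[z/w](S)))) → 12
  (σ[w='q'](S) ⋈[a=h] (R ∪ π[z,h](ρ[h/a](ρ[z/w](S))))) → 1

E1 and E2 produce the same multiset:
w | u | a | z | h
q | r | 9 | q | 9

yes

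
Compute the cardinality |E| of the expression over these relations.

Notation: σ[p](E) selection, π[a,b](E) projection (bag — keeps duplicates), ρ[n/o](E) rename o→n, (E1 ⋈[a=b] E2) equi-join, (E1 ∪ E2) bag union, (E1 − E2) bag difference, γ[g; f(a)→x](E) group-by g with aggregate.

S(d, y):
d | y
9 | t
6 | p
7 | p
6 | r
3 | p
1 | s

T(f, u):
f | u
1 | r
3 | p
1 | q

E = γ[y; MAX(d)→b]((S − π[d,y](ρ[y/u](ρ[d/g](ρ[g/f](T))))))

Per-node cardinality:
  S → 6
  T → 3
  ρ[g/f](T) → 3
  ρ[d/g](ρ[g/f](T)) → 3
  ρ[y/u](ρ[d/g](ρ[g/f](T))) → 3
  π[d,y](ρ[y/u](ρ[d/g](ρ[g/f](T)))) → 3
  (S − π[d,y](ρ[y/u](ρ[d/g](ρ[g/f](T))))) → 5
  γ[y; MAX(d)→b]((S − π[d,y](ρ[y/u](ρ[d/g](ρ[g/f](T)))))) → 4

|E| = 4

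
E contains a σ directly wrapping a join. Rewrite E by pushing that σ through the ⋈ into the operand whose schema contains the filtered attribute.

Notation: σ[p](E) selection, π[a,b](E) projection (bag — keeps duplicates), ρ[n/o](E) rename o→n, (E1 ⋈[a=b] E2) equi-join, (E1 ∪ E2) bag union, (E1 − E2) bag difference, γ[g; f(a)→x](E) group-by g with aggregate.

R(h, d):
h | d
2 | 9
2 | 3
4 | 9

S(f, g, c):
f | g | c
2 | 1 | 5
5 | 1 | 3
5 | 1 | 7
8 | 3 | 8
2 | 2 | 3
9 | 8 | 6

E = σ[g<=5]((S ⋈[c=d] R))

σ filters on g, owned by the left side.
E' = (σ[g<=5](S) ⋈[c=d] R)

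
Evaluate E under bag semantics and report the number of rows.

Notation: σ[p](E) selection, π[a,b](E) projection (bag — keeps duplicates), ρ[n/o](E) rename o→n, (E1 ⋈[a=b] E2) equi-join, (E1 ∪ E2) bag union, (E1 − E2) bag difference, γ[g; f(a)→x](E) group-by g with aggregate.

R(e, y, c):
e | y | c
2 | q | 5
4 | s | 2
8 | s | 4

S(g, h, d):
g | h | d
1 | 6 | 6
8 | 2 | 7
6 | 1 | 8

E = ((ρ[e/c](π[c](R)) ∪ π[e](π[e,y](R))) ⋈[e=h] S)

Per-node cardinality:
  R → 3
  π[c](R) → 3
  ρ[e/c](π[c](R)) → 3
  R → 3
  π[e,y](R) → 3
  π[e](π[e,y](R)) → 3
  (ρ[e/c](π[c](R)) ∪ π[e](π[e,y](R))) → 6
  S → 3
  ((ρ[e/c](π[c](R)) ∪ π[e](π[e,y](R))) ⋈[e=h] S) → 2

|E| = 2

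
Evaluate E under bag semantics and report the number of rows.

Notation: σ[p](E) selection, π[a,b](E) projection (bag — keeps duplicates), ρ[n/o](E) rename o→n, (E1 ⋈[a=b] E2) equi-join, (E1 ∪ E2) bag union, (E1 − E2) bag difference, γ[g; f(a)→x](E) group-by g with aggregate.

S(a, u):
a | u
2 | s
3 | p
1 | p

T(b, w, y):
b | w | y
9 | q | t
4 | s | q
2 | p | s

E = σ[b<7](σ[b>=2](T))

Subexpression sizes:
  T → 3
  σ[b>=2](T) → 3
  σ[b<7](σ[b>=2](T)) → 2

|E| = 2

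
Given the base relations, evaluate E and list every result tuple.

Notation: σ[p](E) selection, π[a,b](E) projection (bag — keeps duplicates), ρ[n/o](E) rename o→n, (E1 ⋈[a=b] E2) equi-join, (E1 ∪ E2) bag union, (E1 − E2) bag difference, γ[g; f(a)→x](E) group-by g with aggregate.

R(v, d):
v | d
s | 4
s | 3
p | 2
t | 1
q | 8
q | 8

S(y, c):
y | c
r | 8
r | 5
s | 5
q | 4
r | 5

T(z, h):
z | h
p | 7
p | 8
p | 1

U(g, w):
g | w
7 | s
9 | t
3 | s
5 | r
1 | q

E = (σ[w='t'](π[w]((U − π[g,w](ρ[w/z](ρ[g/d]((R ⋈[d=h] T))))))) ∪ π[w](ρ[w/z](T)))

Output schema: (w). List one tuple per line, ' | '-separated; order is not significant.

Stepwise |·|:
  U → 5
  R → 6
  T → 3
  (R ⋈[d=h] T) → 3
  ρ[g/d]((R ⋈[d=h] T)) → 3
  ρ[w/z](ρ[g/d]((R ⋈[d=h] T))) → 3
  π[g,w](ρ[w/z](ρ[g/d]((R ⋈[d=h] T)))) → 3
  (U − π[g,w](ρ[w/z](ρ[g/d]((R ⋈[d=h] T))))) → 5
  π[w]((U − π[g,w](ρ[w/z](ρ[g/d]((R ⋈[d=h] T)))))) → 5
  σ[w='t'](π[w]((U − π[g,w](ρ[w/z](ρ[g/d]((R ⋈[d=h] T))))))) → 1
  T → 3
  ρ[w/z](T) → 3
  π[w](ρ[w/z](T)) → 3
  (σ[w='t'](π[w]((U − π[g,w](ρ[w/z](ρ[g/d]((R ⋈[d=h] T))))))) ∪ π[w](ρ[w/z](T))) → 4

== RESULT ==
w
p
p
p
t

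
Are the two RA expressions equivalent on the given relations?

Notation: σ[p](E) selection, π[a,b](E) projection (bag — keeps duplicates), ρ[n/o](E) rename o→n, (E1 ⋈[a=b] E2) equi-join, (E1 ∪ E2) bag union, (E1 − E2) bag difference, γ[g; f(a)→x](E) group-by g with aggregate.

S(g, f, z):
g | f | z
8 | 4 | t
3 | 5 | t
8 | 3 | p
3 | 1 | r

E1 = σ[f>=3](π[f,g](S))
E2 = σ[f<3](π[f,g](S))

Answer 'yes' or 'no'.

E1 stepwise |·|:
  S → 4
  π[f,g](S) → 4
  σ[f>=3](π[f,g](S)) → 3
E2 stepwise |·|:
  S → 4
  π[f,g](S) → 4
  σ[f<3](π[f,g](S)) → 1

E1 result:
f | g
3 | 8
4 | 8
5 | 3
E2 result:
f | g
1 | 3
Witness: (5, 3) appears 1× in E1 but 0× in E2.

no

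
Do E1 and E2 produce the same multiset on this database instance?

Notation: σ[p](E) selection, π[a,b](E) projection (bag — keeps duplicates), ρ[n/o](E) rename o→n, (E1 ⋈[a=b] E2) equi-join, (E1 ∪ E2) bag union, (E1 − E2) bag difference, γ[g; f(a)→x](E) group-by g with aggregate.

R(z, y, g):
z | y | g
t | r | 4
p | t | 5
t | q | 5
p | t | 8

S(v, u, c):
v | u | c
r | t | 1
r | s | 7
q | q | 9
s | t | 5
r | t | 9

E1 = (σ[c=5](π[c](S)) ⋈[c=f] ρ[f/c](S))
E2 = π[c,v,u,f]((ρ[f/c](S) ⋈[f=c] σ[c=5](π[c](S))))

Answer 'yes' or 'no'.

E1 subexpression sizes:
  S → 5
  π[c](S) → 5
  σ[c=5](π[c](S)) → 1
  S → 5
  ρ[f/c](S) → 5
  (σ[c=5](π[c](S)) ⋈[c=f] ρ[f/c](S)) → 1
E2 subexpression sizes:
  S → 5
  ρ[f/c](S) → 5
  S → 5
  π[c](S) → 5
  σ[c=5](π[c](S)) → 1
  (ρ[f/c](S) ⋈[f=c] σ[c=5](π[c](S))) → 1
  π[c,v,u,f]((ρ[f/c](S) ⋈[f=c] σ[c=5](π[c](S)))) → 1

E1 and E2 produce the same multiset:
c | v | u | f
5 | s | t | 5

yes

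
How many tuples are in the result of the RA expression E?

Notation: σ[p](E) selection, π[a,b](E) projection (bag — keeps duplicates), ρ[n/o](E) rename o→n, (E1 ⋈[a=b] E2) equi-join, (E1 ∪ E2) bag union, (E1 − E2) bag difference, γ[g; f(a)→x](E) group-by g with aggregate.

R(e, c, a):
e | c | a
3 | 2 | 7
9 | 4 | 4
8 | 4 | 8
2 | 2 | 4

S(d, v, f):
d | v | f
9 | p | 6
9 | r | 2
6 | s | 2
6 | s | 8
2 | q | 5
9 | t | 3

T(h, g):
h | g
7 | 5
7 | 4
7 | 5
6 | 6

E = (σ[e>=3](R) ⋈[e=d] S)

Per-node cardinality:
  R → 4
  σ[e>=3](R) → 3
  S → 6
  (σ[e>=3](R) ⋈[e=d] S) → 3

|E| = 3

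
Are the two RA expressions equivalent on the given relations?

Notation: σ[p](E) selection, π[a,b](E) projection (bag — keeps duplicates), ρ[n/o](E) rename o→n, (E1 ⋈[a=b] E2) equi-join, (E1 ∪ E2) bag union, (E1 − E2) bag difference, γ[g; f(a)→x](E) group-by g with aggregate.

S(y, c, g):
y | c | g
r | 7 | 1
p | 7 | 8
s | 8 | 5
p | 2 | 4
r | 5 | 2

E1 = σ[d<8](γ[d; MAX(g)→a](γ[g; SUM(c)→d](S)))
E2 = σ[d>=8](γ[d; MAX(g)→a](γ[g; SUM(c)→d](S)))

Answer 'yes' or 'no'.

E1 per-node cardinality:
  S → 5
  γ[g; SUM(c)→d](S) → 5
  γ[d; MAX(g)→a](γ[g; SUM(c)→d](S)) → 4
  σ[d<8](γ[d; MAX(g)→a](γ[g; SUM(c)→d](S))) → 3
E2 per-node cardinality:
  S → 5
  γ[g; SUM(c)→d](S) → 5
  γ[d; MAX(g)→a](γ[g; SUM(c)→d](S)) → 4
  σ[d>=8](γ[d; MAX(g)→a](γ[g; SUM(c)→d](S))) → 1

E1 result:
d | a
2 | 4
5 | 2
7 | 8
E2 result:
d | a
8 | 5
Witness: (2, 4) appears 1× in E1 but 0× in E2.

no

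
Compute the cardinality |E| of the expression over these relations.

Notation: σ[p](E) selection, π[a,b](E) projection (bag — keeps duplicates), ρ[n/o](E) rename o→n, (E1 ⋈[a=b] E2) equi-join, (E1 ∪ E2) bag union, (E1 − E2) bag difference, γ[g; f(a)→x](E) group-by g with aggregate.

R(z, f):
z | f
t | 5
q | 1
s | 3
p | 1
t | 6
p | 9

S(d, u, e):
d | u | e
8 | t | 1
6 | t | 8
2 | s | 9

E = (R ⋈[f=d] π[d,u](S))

Per-node cardinality:
  R → 6
  S → 3
  π[d,u](S) → 3
  (R ⋈[f=d] π[d,u](S)) → 1

|E| = 1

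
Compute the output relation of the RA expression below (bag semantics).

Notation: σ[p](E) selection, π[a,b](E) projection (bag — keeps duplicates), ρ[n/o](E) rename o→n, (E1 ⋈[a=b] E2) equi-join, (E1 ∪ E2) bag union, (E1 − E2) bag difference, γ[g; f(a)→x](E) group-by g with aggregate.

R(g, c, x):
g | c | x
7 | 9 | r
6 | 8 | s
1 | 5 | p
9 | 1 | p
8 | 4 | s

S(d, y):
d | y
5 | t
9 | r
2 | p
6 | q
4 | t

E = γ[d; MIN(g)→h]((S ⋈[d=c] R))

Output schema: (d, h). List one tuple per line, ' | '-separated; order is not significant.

Row counts bottom-up:
  S → 5
  R → 5
  (S ⋈[d=c] R) → 3
  γ[d; MIN(g)→h]((S ⋈[d=c] R)) → 3

== RESULT ==
d | h
4 | 8
5 | 1
9 | 7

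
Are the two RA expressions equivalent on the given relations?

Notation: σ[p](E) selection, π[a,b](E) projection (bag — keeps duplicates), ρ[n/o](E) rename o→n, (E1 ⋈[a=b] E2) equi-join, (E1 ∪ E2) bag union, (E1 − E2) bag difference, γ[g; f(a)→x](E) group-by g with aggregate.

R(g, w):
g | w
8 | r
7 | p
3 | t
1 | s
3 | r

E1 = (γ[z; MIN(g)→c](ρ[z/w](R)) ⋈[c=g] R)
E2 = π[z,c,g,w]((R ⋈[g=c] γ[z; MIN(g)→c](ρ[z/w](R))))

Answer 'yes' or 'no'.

E1 per-node cardinality:
  R → 5
  ρ[z/w](R) → 5
  γ[z; MIN(g)→c](ρ[z/w](R)) → 4
  R → 5
  (γ[z; MIN(g)→c](ρ[z/w](R)) ⋈[c=g] R) → 6
E2 per-node cardinality:
  R → 5
  R → 5
  ρ[z/w](R) → 5
  γ[z; MIN(g)→c](ρ[z/w](R)) → 4
  (R ⋈[g=c] γ[z; MIN(g)→c](ρ[z/w](R))) → 6
  π[z,c,g,w]((R ⋈[g=c] γ[z; MIN(g)→c](ρ[z/w](R)))) → 6

E1 and E2 produce the same multiset:
z | c | g | w
p | 7 | 7 | p
r | 3 | 3 | r
r | 3 | 3 | t
s | 1 | 1 | s
t | 3 | 3 | r
t | 3 | 3 | t

yes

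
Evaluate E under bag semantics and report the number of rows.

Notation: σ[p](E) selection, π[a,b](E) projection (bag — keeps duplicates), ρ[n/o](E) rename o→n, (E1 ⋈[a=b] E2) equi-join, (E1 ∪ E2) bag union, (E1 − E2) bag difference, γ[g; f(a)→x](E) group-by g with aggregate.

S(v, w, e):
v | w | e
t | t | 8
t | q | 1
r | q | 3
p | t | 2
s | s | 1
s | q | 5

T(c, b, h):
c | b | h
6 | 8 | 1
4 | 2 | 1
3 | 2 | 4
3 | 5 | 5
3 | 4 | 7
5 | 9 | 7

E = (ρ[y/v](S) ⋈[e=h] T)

Subexpression sizes:
  S → 6
  ρ[y/v](S) → 6
  T → 6
  (ρ[y/v](S) ⋈[e=h] T) → 5

|E| = 5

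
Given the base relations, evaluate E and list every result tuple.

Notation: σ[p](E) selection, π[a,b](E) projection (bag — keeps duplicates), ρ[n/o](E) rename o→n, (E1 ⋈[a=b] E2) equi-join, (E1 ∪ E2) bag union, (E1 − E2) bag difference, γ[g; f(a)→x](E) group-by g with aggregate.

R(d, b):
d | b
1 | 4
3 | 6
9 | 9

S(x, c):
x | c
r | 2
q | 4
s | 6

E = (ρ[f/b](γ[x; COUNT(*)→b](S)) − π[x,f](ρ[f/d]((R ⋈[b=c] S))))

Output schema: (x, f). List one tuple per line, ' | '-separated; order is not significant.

Subexpression sizes:
  S → 3
  γ[x; COUNT(*)→b](S) → 3
  ρ[f/b](γ[x; COUNT(*)→b](S)) → 3
  R → 3
  S → 3
  (R ⋈[b=c] S) → 2
  ρ[f/d]((R ⋈[b=c] S)) → 2
  π[x,f](ρ[f/d]((R ⋈[b=c] S))) → 2
  (ρ[f/b](γ[x; COUNT(*)→b](S)) − π[x,f](ρ[f/d]((R ⋈[b=c] S)))) → 2

== RESULT ==
x | f
r | 1
s | 1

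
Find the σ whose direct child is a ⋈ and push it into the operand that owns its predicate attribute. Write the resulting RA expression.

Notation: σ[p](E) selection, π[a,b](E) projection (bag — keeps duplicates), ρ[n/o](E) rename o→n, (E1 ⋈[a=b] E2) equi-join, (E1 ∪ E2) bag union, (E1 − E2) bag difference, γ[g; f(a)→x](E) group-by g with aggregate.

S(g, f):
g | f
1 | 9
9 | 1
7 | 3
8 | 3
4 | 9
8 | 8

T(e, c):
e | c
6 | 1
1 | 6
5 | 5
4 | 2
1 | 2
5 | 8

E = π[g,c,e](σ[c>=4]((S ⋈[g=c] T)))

σ filters on c, owned by the right side.
E' = π[g,c,e]((S ⋈[g=c] σ[c>=4](T)))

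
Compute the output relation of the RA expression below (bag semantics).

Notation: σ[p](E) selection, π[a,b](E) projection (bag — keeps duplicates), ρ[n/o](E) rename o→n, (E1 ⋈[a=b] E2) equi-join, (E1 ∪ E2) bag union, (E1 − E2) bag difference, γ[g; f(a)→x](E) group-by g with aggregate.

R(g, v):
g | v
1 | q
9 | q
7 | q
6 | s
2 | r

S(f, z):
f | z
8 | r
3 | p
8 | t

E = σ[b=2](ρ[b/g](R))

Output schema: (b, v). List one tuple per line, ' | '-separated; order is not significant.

Row counts bottom-up:
  R → 5
  ρ[b/g](R) → 5
  σ[b=2](ρ[b/g](R)) → 1

== RESULT ==
b | v
2 | r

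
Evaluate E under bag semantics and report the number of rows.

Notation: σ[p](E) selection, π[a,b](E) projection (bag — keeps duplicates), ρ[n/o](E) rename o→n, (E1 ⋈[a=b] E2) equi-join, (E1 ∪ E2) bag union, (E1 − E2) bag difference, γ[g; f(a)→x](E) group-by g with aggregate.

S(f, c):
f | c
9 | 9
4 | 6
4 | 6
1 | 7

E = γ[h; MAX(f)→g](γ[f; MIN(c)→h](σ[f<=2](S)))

Per-node cardinality:
  S → 4
  σ[f<=2](S) → 1
  γ[f; MIN(c)→h](σ[f<=2](S)) → 1
  γ[h; MAX(f)→g](γ[f; MIN(c)→h](σ[f<=2](S))) → 1

|E| = 1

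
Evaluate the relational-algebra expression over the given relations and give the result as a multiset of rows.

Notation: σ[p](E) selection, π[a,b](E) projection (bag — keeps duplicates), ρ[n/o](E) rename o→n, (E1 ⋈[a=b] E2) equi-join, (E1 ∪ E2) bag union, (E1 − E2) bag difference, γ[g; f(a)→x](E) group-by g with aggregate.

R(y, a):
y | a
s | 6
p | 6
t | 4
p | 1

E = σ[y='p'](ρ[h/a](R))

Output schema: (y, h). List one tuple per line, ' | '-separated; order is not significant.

Stepwise |·|:
  R → 4
  ρ[h/a](R) → 4
  σ[y='p'](ρ[h/a](R)) → 2

== RESULT ==
y | h
p | 1
p | 6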